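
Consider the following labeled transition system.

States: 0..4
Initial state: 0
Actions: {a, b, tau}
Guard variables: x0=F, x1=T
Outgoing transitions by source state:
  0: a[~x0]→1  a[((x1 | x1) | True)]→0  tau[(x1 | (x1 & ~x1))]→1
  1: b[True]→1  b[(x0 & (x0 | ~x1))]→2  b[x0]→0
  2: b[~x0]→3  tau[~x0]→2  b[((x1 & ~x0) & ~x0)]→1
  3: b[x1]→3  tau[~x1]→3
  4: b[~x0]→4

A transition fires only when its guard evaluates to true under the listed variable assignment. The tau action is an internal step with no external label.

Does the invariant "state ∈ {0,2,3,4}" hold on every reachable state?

Inv-set: {0,2,3,4}
Reachable = {0,1}
  0: safe
  1: ✗ unsafe
reach 1 via a — violates

Answer: INVARIANT VIOLATED at state 1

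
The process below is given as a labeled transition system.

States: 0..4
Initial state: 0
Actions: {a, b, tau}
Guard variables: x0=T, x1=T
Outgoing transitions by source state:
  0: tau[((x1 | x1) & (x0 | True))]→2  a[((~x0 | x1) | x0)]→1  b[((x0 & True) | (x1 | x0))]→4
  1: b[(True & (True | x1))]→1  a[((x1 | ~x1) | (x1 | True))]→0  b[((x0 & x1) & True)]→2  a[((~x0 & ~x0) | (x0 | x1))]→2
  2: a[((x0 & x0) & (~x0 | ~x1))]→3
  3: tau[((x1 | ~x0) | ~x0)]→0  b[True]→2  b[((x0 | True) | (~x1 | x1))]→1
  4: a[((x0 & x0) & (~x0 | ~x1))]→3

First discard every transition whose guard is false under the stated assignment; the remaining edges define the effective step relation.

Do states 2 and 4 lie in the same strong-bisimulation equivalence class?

Bisimulation quotient by refinement:
  π0 = {{0,1,2,3,4}}
  π1 = {{0},{1},{2,4},{3}}
4 equivalence class(es) (converged in 2)
class of 2: {2,4}; class of 4: {2,4}

Answer: BISIMILAR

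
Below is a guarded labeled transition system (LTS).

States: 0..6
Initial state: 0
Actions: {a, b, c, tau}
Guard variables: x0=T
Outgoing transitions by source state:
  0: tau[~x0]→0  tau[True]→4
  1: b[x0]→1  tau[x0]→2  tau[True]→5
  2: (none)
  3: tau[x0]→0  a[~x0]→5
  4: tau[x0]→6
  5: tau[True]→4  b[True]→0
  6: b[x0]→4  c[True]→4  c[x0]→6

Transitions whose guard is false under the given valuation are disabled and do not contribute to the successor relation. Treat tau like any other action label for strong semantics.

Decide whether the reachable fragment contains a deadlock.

R = {0,4,6}
  0: tau→4  [deg 1]
  4: tau→6  [deg 1]
  6: b→4  c→4  c→6  [deg 3]

Answer: DEADLOCK-FREE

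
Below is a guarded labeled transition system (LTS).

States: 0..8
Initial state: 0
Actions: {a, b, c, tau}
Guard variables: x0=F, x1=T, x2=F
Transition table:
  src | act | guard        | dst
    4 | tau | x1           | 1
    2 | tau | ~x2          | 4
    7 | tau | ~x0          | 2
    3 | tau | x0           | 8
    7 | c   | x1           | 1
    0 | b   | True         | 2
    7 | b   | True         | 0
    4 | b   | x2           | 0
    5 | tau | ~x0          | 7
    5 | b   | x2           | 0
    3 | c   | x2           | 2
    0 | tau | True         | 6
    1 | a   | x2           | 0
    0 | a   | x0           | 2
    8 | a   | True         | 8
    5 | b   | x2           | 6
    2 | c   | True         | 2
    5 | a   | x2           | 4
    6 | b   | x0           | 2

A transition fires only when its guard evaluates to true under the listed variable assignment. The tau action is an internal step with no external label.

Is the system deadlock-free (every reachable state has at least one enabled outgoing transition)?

Reachable = {0,1,2,4,6}
  0: b→2  tau→6  [2 exit(s)]
  1: ∅  [no exit]
  2: c→2  tau→4  [2 exit(s)]
  4: tau→1  [1 exit(s)]
  6: ∅  [no exit]
trace reaching 1: b·tau·tau

Answer: DEADLOCK at state 1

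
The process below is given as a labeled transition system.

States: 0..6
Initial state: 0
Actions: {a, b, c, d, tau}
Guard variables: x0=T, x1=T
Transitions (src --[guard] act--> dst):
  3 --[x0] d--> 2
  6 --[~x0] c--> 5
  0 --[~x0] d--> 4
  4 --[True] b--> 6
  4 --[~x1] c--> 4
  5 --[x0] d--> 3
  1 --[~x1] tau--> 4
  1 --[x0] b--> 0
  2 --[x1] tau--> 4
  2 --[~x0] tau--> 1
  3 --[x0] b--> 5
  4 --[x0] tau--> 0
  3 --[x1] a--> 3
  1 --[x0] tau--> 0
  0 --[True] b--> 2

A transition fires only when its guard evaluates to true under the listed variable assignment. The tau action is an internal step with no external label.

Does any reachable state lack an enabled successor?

Reach set: {0,2,4,6}
  0: b→2  [deg 1]
  2: tau→4  [deg 1]
  4: b→6  tau→0  [deg 2]
  6: ∅  [STUCK]
Path to 6: b·tau·b

Answer: DEADLOCK at state 6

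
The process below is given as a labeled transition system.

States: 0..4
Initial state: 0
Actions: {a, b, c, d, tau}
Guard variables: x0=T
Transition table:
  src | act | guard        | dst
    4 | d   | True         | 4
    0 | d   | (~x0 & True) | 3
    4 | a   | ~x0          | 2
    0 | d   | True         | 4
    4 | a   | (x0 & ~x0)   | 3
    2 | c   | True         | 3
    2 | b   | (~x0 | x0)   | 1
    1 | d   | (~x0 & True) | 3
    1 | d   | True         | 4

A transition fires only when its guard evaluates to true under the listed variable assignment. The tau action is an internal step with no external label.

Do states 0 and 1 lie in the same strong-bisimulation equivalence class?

Answer: BISIMILAR

Working:
Compute ~ classes (split until stable):
  π0 = {{0,1,2,3,4}}
  π1 = {{0,1,4},{2},{3}}
Fixed point at round 2; 3 class(es).
class of 0: {0,1,4}; class of 1: {0,1,4}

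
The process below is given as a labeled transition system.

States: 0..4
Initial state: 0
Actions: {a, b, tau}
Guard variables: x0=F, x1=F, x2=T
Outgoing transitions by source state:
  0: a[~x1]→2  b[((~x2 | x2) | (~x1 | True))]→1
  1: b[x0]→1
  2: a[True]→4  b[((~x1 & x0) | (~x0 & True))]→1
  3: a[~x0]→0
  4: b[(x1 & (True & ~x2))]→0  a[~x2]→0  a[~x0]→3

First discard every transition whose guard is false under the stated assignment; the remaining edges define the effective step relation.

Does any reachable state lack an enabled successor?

R = {0,1,2,3,4}
  0: a→2  b→1  [2 out]
  1: ∅  [no exit]
  2: a→4  b→1  [2 out]
  3: a→0  [1 out]
  4: a→3  [1 out]
Path to 1: b

Answer: DEADLOCK at state 1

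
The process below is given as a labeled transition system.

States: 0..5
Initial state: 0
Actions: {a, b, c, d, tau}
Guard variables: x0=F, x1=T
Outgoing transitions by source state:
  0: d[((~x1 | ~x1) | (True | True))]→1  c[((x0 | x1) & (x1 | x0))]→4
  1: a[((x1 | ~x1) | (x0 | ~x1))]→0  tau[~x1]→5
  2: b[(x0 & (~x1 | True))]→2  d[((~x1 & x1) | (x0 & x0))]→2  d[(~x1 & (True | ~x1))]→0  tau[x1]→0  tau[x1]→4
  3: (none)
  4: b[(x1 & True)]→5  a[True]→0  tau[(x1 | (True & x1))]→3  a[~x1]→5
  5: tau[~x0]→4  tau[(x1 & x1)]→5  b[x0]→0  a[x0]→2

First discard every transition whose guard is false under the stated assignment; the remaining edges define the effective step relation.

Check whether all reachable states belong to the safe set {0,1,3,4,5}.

Safe = {0,1,3,4,5}
Reachable = {0,1,3,4,5}
  0: ok
  1: ok
  3: ok
  4: ok
  5: ok

Answer: INVARIANT HOLDS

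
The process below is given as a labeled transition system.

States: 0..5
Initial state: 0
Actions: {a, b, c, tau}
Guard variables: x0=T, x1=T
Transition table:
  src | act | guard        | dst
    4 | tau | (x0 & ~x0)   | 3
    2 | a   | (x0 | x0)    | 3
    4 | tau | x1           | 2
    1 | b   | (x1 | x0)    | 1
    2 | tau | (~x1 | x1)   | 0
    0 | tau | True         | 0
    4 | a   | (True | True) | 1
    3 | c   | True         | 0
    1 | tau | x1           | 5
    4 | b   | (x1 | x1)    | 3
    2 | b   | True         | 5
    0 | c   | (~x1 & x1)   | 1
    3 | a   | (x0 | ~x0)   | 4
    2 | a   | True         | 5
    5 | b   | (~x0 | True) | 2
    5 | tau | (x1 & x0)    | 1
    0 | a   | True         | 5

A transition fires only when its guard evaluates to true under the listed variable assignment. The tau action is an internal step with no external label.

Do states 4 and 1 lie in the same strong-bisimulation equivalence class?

Bisimulation quotient by refinement:
  P[0] = {{0,1,2,3,4,5}}
  P[1] = {{0},{1,5},{2,4},{3}}
  P[2] = {{0},{1},{2},{3},{4},{5}}
6 equivalence class(es) (converged in 3)
4∈{4}, 1∈{1}

Answer: NOT BISIMILAR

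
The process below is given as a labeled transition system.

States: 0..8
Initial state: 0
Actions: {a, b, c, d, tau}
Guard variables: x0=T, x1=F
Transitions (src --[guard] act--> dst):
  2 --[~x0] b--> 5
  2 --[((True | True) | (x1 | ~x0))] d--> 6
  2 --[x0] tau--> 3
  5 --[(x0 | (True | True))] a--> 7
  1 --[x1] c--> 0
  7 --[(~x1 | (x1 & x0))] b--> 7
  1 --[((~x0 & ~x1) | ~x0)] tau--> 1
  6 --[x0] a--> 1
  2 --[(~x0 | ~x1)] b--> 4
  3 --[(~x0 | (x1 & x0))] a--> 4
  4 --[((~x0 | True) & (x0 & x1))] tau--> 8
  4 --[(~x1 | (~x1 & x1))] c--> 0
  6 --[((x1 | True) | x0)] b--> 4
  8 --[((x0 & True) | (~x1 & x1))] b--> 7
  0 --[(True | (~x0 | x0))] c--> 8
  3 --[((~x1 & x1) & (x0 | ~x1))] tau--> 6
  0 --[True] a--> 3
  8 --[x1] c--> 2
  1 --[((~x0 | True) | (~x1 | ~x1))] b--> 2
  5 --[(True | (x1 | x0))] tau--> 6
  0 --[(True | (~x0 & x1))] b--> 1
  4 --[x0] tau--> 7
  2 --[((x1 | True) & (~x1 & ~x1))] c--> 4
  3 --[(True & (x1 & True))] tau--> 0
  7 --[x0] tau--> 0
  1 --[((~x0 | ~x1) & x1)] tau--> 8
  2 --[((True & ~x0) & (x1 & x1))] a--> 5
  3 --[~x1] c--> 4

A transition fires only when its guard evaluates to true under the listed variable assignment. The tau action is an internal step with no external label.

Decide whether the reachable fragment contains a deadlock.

R = {0,1,2,3,4,6,7,8}
  0: a→3  b→1  c→8  [3 exit(s)]
  1: b→2  [1 exit(s)]
  2: b→4  c→4  d→6  tau→3  [4 exit(s)]
  3: c→4  [1 exit(s)]
  4: c→0  tau→7  [2 exit(s)]
  6: a→1  b→4  [2 exit(s)]
  7: b→7  tau→0  [2 exit(s)]
  8: b→7  [1 exit(s)]

Answer: DEADLOCK-FREE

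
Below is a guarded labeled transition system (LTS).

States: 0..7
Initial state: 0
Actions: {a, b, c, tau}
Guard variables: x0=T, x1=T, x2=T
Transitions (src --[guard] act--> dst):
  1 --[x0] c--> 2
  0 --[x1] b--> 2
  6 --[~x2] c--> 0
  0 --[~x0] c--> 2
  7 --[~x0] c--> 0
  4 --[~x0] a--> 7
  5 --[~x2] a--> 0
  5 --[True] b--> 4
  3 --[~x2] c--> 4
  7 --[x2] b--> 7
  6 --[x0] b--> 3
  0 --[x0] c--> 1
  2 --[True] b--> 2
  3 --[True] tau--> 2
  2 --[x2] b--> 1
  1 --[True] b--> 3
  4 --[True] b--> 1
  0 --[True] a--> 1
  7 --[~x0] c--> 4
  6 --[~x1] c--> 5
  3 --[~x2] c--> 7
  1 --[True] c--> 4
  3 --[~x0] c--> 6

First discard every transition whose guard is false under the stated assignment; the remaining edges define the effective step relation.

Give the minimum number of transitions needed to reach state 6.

Layered search for 6:
  Layer 0: {0}
  Layer 1: {1,2}
  Layer 2: {3,4}
6 never appears.

Answer: UNREACHABLE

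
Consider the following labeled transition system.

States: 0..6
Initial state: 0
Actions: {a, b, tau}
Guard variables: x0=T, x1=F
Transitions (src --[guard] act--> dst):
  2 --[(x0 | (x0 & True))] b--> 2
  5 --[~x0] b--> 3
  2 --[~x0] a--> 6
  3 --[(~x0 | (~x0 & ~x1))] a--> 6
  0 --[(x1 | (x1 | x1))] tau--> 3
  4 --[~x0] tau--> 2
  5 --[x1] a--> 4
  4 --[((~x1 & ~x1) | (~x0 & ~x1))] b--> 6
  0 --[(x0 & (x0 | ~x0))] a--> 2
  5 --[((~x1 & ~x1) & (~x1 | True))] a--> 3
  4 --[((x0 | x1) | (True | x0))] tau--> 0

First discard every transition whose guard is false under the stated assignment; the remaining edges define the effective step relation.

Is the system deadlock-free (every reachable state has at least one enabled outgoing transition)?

Answer: DEADLOCK-FREE

Working:
R = {0,2}
  0: a→2  [1 out]
  2: b→2  [1 out]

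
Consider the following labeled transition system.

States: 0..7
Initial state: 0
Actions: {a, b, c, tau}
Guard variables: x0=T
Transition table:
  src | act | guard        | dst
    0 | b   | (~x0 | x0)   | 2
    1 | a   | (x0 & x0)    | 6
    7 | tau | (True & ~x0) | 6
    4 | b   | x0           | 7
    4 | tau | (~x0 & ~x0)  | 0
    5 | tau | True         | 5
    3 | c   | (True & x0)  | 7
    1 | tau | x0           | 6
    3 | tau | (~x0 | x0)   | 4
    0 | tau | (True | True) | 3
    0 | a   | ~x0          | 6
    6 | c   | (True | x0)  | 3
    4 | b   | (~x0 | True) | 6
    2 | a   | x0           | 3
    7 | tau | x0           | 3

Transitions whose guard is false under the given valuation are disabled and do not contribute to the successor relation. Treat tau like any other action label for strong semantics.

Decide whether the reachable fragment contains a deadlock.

Reach set: {0,2,3,4,6,7}
  0: b→2  tau→3  [2 out]
  2: a→3  [1 out]
  3: c→7  tau→4  [2 out]
  4: b→6  b→7  [2 out]
  6: c→3  [1 out]
  7: tau→3  [1 out]

Answer: DEADLOCK-FREE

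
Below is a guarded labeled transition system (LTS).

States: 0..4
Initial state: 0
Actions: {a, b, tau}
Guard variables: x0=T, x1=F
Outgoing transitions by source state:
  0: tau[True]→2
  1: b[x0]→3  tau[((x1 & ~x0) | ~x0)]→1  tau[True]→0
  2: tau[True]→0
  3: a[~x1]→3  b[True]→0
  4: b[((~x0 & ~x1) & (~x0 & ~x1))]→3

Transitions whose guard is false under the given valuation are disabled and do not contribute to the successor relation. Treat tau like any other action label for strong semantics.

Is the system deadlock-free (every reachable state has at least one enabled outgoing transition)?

Answer: DEADLOCK-FREE

Working:
R = {0,2}
  0: tau→2  [1 exit(s)]
  2: tau→0  [1 exit(s)]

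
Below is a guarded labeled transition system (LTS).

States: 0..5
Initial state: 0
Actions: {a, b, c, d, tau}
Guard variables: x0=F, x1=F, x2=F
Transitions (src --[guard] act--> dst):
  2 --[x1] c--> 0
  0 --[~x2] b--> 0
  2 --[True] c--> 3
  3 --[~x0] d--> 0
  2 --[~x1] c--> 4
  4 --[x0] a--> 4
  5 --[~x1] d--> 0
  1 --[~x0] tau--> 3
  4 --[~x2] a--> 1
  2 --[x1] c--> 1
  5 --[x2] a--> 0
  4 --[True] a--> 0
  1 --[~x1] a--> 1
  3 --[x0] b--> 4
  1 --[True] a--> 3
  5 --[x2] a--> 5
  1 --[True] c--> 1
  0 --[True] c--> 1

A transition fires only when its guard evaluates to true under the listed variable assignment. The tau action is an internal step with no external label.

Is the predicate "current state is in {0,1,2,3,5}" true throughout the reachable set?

Answer: INVARIANT HOLDS

Trace:
Allowed set {0,1,2,3,5}
R = {0,1,3}
  0: ok
  1: ok
  3: ok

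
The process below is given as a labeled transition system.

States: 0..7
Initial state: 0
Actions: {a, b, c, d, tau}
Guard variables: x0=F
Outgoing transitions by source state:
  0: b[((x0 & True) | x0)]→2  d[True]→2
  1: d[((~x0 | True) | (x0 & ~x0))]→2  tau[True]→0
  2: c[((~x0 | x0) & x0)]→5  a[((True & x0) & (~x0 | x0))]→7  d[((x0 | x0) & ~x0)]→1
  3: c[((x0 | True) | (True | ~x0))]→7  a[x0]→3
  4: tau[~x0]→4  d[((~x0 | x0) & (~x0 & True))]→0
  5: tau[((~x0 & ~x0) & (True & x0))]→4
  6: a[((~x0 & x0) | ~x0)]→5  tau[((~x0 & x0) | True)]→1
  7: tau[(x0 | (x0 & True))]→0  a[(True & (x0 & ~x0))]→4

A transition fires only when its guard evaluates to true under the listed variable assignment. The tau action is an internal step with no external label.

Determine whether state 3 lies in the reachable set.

Answer: UNREACHABLE

Working:
8 transition(s) survive guard evaluation.
Layer 0: {0}
Layer 1: {2}  total {0,2}
Reach set: {0,2}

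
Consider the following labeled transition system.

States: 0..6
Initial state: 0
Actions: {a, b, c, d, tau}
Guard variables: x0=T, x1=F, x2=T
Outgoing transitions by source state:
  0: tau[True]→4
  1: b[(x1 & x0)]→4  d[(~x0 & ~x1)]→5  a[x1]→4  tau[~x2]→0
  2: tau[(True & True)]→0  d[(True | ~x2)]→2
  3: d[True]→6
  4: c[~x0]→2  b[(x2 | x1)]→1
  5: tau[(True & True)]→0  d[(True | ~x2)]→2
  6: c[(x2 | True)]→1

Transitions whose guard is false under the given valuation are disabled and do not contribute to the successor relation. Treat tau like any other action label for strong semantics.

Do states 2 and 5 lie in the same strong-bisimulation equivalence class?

Answer: BISIMILAR

Trace:
Refine partition for ~:
  π0 = {{0,1,2,3,4,5,6}}
  π1 = {{0},{1},{2,5},{3},{4},{6}}
Fixed point at round 2; 6 class(es).
2∈{2,5}, 5∈{2,5}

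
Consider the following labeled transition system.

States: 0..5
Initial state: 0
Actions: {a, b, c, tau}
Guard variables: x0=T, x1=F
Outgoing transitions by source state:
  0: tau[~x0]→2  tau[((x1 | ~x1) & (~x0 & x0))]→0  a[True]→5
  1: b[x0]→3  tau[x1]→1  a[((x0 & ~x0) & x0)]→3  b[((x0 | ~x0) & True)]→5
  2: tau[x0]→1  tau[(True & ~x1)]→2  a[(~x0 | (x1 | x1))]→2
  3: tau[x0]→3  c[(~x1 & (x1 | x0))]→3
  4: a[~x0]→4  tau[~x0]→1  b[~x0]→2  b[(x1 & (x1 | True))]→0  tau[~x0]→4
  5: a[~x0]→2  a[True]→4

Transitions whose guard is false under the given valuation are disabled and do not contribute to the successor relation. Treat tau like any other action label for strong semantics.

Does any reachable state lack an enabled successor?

R = {0,4,5}
  0: a→5  [1 exit(s)]
  4: ∅  [no exit]
  5: a→4  [1 exit(s)]
Path to 4: a·a

Answer: DEADLOCK at state 4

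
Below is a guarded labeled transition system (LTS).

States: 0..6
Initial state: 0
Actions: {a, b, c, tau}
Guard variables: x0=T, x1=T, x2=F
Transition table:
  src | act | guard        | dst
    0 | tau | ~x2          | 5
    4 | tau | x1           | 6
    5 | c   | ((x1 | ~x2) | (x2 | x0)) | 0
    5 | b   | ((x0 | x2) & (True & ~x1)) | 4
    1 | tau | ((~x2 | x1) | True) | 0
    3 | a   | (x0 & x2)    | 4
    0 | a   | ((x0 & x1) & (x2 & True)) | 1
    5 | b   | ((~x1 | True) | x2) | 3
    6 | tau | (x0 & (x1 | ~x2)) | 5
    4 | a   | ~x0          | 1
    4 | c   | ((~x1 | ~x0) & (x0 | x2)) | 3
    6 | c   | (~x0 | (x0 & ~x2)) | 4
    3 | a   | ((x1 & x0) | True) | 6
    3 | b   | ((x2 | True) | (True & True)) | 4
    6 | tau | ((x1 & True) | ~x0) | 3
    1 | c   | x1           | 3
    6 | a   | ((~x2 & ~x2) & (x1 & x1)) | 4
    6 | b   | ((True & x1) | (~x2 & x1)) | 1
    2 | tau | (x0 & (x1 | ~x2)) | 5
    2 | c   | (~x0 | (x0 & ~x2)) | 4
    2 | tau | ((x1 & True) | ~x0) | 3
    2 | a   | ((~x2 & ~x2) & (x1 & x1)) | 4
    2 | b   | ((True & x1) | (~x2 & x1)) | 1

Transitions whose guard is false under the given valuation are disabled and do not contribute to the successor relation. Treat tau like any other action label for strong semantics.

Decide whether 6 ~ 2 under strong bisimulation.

Answer: BISIMILAR

Analysis:
Bisimulation quotient by refinement:
  round 0: {{0,1,2,3,4,5,6}}
  round 1: {{0,4},{1},{2,6},{3},{5}}
  round 2: {{0},{1},{2,6},{3},{4},{5}}
Fixed point at round 3; 6 class(es).
[6]={2,6}  [2]={2,6}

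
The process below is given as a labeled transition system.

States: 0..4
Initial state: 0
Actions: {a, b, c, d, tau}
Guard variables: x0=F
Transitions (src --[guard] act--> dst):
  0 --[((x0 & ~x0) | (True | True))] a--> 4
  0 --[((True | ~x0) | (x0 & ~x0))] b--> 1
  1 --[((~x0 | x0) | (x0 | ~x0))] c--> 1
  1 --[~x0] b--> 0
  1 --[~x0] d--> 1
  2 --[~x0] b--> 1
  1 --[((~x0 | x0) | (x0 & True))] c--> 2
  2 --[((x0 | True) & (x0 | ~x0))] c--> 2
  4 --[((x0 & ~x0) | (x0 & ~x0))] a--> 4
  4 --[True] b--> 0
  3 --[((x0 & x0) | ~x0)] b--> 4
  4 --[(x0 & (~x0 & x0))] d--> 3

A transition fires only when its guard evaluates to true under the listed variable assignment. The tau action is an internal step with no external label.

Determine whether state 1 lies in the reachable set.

Answer: REACHABLE

Working:
After dropping false guards: 10 live edges.
Layer 0: {0}
Layer 1: {1,4}  cumulative {0,1,4}
Layer 2: {2}  cumulative {0,1,2,4}
Reach set: {0,1,2,4}
trace reaching 1: b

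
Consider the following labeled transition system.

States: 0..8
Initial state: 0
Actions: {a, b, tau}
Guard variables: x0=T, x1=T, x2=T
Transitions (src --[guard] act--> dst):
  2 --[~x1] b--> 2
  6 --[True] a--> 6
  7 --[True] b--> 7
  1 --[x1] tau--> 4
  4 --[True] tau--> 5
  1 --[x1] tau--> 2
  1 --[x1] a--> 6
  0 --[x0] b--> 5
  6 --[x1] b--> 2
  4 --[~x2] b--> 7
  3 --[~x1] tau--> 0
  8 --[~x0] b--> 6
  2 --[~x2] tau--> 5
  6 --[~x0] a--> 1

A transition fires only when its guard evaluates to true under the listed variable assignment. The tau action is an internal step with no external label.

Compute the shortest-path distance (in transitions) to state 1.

Layered search for 1:
  depth 0: {0}
  depth 1: {5}
1 never appears.

Answer: UNREACHABLE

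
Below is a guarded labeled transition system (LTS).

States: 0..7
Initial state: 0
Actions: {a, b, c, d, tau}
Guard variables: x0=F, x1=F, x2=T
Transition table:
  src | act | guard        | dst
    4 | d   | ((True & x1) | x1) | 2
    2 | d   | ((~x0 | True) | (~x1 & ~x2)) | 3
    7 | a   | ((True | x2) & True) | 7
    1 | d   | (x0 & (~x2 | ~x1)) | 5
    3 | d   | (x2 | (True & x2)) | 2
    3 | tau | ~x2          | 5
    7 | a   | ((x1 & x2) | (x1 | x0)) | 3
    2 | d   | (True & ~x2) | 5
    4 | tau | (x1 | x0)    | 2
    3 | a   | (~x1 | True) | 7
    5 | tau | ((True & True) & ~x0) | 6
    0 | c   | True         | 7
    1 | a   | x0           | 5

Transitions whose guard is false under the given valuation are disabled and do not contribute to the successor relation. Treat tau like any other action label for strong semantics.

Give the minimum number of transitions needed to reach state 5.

Answer: UNREACHABLE

Trace:
BFS to 5:
  depth 0: {0}
  depth 1: {7}
5 never appears.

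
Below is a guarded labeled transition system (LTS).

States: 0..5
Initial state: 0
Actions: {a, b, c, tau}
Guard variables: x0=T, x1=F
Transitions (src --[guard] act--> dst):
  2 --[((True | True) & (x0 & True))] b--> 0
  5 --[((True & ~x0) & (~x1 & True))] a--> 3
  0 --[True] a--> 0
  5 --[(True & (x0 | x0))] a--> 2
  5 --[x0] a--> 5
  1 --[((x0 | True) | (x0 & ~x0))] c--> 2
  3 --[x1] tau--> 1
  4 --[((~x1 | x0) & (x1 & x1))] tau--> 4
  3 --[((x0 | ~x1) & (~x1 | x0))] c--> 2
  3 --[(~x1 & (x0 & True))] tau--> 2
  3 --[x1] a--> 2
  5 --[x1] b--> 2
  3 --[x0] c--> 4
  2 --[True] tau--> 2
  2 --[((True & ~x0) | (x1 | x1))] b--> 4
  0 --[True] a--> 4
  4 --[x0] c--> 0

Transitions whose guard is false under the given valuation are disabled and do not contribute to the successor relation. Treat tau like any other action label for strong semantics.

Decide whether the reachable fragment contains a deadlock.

Reach set: {0,4}
  0: a→0  a→4  [2 exit(s)]
  4: c→0  [1 exit(s)]

Answer: DEADLOCK-FREE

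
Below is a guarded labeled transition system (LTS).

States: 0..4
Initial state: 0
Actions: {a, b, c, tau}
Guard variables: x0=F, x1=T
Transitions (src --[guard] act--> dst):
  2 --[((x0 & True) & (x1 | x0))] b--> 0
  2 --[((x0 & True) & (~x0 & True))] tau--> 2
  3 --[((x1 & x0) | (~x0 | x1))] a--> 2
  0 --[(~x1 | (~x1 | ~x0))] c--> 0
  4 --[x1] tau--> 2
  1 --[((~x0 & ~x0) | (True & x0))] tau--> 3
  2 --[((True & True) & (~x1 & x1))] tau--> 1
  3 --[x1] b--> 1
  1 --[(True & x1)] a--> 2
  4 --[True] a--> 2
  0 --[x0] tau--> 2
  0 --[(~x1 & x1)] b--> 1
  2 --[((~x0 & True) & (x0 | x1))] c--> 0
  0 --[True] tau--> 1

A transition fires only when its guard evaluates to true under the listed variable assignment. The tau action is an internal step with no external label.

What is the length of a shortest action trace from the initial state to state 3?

Answer: 2

Trace:
Breadth-first toward 3:
  L0 = {0}
  L1 = {1}
  L2 = {2,3}
3 enters at depth 2; path tau·tau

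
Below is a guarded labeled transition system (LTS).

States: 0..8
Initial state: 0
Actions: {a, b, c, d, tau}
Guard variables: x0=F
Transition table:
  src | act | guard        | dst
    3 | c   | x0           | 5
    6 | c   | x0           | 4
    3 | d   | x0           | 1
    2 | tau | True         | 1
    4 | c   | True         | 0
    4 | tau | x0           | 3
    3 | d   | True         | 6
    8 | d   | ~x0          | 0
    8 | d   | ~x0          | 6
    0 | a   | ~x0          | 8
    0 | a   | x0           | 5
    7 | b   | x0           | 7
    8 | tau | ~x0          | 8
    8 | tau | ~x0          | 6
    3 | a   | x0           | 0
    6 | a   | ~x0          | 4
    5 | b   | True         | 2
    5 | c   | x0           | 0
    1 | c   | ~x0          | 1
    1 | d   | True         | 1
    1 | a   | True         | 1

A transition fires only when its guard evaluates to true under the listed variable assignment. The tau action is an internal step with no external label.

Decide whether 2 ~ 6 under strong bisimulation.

Refine partition for ~:
  P[0] = {{0,1,2,3,4,5,6,7,8}}
  P[1] = {{0,6},{1},{2},{3},{4},{5},{7},{8}}
  P[2] = {{0},{1},{2},{3},{4},{5},{6},{7},{8}}
stable after 3 split(s): 9 block(s)
[2]={2}  [6]={6}

Answer: NOT BISIMILAR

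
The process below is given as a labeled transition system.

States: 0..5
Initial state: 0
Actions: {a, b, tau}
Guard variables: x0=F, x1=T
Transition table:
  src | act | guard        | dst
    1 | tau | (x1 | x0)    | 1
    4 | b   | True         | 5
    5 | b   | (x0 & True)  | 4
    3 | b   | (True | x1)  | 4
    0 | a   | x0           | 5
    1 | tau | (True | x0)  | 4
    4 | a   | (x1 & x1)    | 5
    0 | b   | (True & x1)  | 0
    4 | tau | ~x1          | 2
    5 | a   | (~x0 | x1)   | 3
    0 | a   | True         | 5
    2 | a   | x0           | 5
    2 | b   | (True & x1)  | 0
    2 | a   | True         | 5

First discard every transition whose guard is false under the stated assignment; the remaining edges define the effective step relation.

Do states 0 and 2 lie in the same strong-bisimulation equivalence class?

Answer: BISIMILAR

Trace:
Refine partition for ~:
  round 0: {{0,1,2,3,4,5}}
  round 1: {{0,2,4},{1},{3},{5}}
  round 2: {{0,2},{1},{3},{4},{5}}
Fixed point at round 3; 5 class(es).
class of 0: {0,2}; class of 2: {0,2}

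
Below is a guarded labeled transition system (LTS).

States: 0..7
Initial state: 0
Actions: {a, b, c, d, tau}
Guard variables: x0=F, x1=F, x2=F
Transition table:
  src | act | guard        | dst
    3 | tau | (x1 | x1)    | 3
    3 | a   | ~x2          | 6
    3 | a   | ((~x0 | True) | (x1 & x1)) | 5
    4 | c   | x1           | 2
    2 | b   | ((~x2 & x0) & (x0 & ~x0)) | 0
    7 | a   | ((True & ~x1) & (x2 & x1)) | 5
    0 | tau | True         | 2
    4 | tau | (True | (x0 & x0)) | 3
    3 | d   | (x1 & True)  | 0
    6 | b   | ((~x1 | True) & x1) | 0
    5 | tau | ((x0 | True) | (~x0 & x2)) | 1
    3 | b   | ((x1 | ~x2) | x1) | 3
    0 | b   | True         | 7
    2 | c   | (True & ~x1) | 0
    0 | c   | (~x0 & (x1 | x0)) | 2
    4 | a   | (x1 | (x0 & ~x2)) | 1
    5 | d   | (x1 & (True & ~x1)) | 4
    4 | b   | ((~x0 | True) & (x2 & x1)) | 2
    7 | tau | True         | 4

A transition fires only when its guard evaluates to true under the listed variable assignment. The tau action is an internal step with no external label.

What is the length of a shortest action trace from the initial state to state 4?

Answer: 2

Working:
Layered search for 4:
  depth 0: {0}
  depth 1: {2,7}
  depth 2: {4}
depth(4)=2, e.g. b·tau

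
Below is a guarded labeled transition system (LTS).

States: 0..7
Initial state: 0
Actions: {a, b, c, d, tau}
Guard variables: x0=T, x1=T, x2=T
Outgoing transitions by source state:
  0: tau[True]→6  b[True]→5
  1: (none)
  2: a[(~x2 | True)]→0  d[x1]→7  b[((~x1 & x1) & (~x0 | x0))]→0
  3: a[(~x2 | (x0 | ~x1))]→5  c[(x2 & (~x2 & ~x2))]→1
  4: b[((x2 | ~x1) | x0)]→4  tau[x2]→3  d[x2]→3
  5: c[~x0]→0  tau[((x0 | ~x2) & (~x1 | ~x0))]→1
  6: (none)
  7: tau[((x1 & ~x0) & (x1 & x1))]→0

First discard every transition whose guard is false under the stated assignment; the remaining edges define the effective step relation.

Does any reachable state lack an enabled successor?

Answer: DEADLOCK at state 5

Analysis:
Reachable = {0,5,6}
  0: b→5  tau→6  [deg 2]
  5: ∅  [no exit]
  6: ∅  [no exit]
trace reaching 5: b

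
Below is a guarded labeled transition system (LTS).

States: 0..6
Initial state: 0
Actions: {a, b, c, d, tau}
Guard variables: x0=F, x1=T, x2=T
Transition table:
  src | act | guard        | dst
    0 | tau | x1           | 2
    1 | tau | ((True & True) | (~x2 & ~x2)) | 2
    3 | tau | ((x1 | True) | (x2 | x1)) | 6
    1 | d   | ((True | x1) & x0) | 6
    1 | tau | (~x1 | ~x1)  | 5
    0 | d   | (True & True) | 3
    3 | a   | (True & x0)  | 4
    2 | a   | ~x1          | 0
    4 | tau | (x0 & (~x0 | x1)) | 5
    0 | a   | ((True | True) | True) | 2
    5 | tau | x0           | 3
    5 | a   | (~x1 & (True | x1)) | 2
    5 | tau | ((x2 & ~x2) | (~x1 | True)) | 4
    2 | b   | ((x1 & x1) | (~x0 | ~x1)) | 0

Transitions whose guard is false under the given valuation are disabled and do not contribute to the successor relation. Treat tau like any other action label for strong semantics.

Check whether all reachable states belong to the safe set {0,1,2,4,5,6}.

Answer: INVARIANT VIOLATED at state 3

Working:
Allowed set {0,1,2,4,5,6}
Reach set: {0,2,3,6}
  0: ✓
  2: ✓
  3: outside
  6: ✓
witness against invariant: d → 3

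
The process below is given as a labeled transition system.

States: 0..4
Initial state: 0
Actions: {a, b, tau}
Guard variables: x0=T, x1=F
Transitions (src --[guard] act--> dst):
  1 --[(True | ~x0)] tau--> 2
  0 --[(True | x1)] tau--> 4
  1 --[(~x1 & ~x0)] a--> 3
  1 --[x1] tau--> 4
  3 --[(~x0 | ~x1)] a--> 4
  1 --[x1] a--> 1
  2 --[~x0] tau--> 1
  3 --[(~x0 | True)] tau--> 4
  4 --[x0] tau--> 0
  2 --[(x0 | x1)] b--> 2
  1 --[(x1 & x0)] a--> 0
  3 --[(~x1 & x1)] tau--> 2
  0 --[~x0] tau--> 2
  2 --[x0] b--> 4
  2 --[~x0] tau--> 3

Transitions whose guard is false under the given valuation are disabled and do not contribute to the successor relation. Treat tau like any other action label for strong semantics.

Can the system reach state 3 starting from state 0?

After dropping false guards: 7 live edges.
L0 = {0}
L1 = {4}  total {0,4}
R = {0,4}

Answer: UNREACHABLE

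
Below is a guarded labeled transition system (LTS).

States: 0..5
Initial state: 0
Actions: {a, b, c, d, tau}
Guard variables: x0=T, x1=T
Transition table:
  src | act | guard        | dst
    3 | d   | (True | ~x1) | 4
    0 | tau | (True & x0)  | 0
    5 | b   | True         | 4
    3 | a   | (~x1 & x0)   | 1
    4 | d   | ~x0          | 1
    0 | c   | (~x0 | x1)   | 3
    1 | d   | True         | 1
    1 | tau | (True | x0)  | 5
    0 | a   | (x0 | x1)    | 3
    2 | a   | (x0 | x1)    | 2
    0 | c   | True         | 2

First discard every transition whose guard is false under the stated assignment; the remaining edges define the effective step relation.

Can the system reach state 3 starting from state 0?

9 transition(s) survive guard evaluation.
depth 0: {0}
depth 1: {2,3}  cumulative {0,2,3}
depth 2: {4}  cumulative {0,2,3,4}
Reach set: {0,2,3,4}
Path to 3: c

Answer: REACHABLE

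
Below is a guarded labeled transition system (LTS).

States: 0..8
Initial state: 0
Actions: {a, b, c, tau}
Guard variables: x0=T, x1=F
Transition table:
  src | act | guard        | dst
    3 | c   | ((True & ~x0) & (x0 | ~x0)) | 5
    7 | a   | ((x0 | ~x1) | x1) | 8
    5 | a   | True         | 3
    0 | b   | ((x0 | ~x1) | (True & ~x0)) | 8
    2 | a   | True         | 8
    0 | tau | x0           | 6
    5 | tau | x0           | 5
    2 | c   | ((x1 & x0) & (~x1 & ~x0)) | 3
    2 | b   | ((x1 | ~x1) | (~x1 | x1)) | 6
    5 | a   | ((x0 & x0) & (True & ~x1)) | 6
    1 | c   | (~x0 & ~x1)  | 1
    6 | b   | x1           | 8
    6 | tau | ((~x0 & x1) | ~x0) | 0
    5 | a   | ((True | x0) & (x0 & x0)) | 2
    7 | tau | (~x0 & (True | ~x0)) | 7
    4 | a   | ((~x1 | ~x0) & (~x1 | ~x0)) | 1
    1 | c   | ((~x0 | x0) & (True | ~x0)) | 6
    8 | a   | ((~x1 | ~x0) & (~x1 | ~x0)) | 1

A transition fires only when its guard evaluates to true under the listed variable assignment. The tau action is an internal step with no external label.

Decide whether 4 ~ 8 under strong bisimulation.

Compute ~ classes (split until stable):
  P[0] = {{0,1,2,3,4,5,6,7,8}}
  P[1] = {{0},{1},{2},{3,6},{4,7,8},{5}}
  P[2] = {{0},{1},{2},{3,6},{4,8},{5},{7}}
7 equivalence class(es) (converged in 3)
4∈{4,8}, 8∈{4,8}

Answer: BISIMILAR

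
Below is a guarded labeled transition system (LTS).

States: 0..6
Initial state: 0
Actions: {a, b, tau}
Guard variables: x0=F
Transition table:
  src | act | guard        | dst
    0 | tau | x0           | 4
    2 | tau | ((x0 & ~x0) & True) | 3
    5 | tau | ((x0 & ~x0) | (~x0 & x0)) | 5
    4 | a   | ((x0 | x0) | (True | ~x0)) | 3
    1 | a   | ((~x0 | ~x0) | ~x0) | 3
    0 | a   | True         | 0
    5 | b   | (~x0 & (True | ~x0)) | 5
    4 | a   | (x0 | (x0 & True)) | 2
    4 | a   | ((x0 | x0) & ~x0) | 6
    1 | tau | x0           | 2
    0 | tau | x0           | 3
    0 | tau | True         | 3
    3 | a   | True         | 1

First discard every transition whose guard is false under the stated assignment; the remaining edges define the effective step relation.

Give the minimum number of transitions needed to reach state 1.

Layered search for 1:
  Layer 0: {0}
  Layer 1: {3}
  Layer 2: {1}
depth(1)=2, e.g. tau·a

Answer: 2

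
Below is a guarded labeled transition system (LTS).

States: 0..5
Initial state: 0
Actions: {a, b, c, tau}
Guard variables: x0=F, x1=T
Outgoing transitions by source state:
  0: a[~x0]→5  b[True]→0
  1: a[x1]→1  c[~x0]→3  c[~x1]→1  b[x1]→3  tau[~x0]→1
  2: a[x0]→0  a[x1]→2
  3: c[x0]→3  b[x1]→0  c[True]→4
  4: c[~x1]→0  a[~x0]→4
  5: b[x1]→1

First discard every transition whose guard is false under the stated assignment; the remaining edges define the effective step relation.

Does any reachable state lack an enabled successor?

Answer: DEADLOCK-FREE

Analysis:
Reach set: {0,1,3,4,5}
  0: a→5  b→0  [2 exit(s)]
  1: a→1  b→3  c→3  tau→1  [4 exit(s)]
  3: b→0  c→4  [2 exit(s)]
  4: a→4  [1 exit(s)]
  5: b→1  [1 exit(s)]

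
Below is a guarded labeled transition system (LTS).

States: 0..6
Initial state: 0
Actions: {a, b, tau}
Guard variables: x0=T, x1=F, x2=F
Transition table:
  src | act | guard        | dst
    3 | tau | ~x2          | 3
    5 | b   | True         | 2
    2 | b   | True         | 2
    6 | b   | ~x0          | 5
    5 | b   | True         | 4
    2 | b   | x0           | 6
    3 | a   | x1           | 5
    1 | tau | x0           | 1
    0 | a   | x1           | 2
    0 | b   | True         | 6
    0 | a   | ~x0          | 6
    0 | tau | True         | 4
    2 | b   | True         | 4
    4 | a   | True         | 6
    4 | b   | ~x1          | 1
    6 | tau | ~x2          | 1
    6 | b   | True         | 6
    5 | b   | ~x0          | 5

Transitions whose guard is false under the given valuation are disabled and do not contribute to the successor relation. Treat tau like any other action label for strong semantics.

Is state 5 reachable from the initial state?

After dropping false guards: 13 live edges.
Layer 0: {0}
Layer 1: {4,6}  now seen {0,4,6}
Layer 2: {1}  now seen {0,1,4,6}
Reachable = {0,1,4,6}

Answer: UNREACHABLE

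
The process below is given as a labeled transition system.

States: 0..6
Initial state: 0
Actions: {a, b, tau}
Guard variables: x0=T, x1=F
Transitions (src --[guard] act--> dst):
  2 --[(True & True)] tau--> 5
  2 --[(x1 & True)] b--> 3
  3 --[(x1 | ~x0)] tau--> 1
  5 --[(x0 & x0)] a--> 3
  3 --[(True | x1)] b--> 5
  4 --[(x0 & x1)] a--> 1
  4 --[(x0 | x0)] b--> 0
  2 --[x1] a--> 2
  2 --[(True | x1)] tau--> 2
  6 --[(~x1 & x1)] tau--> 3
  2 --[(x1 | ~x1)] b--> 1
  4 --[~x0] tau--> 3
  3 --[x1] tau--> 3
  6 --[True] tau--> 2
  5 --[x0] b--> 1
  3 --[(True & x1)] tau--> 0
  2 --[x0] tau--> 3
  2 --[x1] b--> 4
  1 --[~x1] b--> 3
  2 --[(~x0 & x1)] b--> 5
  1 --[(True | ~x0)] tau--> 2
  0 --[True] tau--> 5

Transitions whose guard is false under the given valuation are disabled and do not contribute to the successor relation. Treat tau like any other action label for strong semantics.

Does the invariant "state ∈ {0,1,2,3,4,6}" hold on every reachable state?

Answer: INVARIANT VIOLATED at state 5

Working:
Safe = {0,1,2,3,4,6}
Reachable = {0,1,2,3,5}
  0: ok
  1: ok
  2: ok
  3: ok
  5: VIOLATES
witness against invariant: tau → 5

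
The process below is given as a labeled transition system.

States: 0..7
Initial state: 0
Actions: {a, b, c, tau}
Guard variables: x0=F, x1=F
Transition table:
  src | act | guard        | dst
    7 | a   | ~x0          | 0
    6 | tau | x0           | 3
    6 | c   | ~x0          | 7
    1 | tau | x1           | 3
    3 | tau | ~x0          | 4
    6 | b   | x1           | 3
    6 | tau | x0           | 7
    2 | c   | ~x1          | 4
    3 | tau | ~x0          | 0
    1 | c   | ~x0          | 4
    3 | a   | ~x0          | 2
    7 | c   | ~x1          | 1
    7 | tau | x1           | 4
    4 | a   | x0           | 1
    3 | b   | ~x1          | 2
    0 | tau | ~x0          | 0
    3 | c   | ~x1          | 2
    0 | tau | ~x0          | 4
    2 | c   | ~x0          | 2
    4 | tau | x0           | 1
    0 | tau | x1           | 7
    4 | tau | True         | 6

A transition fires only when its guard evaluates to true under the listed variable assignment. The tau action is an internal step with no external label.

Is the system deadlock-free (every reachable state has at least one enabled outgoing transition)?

Answer: DEADLOCK-FREE

Working:
R = {0,1,4,6,7}
  0: tau→0  tau→4  [2 out]
  1: c→4  [1 out]
  4: tau→6  [1 out]
  6: c→7  [1 out]
  7: a→0  c→1  [2 out]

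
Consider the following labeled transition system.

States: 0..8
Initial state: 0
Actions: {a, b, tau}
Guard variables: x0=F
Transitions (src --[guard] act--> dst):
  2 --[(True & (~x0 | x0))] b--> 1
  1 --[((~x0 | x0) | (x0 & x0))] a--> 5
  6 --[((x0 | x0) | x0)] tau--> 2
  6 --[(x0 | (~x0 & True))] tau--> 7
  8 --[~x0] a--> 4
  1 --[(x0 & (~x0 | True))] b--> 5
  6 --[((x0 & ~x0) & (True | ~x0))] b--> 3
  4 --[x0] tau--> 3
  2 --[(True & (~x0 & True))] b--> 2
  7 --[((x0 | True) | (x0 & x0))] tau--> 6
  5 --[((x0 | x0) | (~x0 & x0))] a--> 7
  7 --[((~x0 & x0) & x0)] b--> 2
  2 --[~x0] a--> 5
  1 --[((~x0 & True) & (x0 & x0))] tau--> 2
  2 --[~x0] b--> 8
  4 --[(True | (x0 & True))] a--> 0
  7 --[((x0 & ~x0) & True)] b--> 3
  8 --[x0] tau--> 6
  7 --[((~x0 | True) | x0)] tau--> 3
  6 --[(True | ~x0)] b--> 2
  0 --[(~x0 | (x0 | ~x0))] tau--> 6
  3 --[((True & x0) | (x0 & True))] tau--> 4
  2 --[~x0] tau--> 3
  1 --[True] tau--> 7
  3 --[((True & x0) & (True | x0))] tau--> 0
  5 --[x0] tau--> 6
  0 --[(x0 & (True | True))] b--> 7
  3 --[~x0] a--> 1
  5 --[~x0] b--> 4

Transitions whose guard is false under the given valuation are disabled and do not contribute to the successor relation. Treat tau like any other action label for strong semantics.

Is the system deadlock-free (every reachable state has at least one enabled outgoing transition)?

Answer: DEADLOCK-FREE

Working:
Reachable = {0,1,2,3,4,5,6,7,8}
  0: tau→6  [1 exit(s)]
  1: a→5  tau→7  [2 exit(s)]
  2: a→5  b→1  b→2  b→8  tau→3  [5 exit(s)]
  3: a→1  [1 exit(s)]
  4: a→0  [1 exit(s)]
  5: b→4  [1 exit(s)]
  6: b→2  tau→7  [2 exit(s)]
  7: tau→3  tau→6  [2 exit(s)]
  8: a→4  [1 exit(s)]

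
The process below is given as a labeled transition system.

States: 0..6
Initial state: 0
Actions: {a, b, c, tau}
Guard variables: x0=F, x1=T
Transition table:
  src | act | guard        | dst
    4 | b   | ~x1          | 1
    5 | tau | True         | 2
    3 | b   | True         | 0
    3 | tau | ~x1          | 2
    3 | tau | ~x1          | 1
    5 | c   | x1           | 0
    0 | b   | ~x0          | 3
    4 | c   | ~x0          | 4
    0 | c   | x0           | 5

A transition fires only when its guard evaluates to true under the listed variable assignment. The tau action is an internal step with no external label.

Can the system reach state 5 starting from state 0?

Answer: UNREACHABLE

Analysis:
After dropping false guards: 5 live edges.
Layer 0: {0}
Layer 1: {3}  now seen {0,3}
R = {0,3}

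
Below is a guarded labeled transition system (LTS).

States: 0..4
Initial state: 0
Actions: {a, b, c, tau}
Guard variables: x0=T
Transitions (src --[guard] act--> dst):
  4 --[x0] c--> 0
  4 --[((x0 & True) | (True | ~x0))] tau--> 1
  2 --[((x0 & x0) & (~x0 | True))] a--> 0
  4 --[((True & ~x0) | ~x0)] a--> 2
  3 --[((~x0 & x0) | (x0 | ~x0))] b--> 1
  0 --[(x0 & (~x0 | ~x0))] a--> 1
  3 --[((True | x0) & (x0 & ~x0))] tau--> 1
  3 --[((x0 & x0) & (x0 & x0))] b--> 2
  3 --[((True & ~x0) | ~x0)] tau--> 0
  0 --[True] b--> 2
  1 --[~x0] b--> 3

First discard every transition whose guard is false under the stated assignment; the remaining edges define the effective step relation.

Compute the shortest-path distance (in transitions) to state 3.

Answer: UNREACHABLE

Working:
BFS to 3:
  depth 0: {0}
  depth 1: {2}
3 never appears.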